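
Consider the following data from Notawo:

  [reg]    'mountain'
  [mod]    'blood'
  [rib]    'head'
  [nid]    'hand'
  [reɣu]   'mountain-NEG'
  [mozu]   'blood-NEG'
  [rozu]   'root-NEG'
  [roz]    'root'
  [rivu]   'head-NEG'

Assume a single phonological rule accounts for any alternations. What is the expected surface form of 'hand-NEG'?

[nizu]

'blood' shows [d] ~ [z] at the end of the stem ([mod] vs [mozu]).
Compare 'root', with invariant [z] in [roz] and [rozu]: an analysis with underlying /z/ and a rule producing [d] in isolation would wrongly predict alternation here too.
The alternation reflects intervocalic spirantization: voiced stops become fricatives between vowels. /d/ is underlying.
From [nid] the stem 'hand' is /nid/; between vowels this yields [nizu].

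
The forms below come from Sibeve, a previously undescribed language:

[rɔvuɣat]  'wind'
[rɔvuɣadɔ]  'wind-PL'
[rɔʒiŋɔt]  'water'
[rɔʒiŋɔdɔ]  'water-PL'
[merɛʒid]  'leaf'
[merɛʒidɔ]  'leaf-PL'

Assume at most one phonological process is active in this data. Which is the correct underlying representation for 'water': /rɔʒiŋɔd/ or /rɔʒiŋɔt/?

/rɔʒiŋɔt/

The root 'water' surfaces as [rɔʒiŋɔt] and [rɔʒiŋɔdɔ], with a stem-final [t] ~ [d] alternation.
Compare 'leaf', with invariant [d] in [merɛʒid] and [merɛʒidɔ]: an analysis with underlying /d/ and a rule producing [t] in isolation would wrongly predict alternation here too.
The underlying segment must be /t/; voiceless stops become voiced between vowels, yielding [d] there.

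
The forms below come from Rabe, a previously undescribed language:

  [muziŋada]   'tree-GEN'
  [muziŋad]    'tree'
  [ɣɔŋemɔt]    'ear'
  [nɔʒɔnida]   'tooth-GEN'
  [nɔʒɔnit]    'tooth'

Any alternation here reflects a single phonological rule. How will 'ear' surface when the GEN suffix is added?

[ɣɔŋemɔda]

The root 'tooth' surfaces as [nɔʒɔnida] and [nɔʒɔnit], with a stem-final [d] ~ [t] alternation.
Compare 'tree', with invariant [d] in [muziŋada] and [muziŋad]: an analysis with underlying /d/ and a rule producing [t] in isolation would wrongly predict alternation here too.
The underlying segment must be /t/; voiceless stops become voiced between vowels, yielding [d] there.
The one attested form of 'ear', [ɣɔŋemɔt], shows underlying /ɣɔŋemɔt/. Applying the same rule between vowels gives [ɣɔŋemɔda].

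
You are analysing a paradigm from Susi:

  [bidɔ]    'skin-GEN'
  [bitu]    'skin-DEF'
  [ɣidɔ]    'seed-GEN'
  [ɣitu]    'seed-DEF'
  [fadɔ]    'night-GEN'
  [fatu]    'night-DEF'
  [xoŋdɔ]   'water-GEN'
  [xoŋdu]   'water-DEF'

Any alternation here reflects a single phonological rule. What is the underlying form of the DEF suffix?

/-tu/

The DEF morpheme has two allomorphs, [-du] and [-tu].
By contrast the GEN suffix keeps its initial [d] throughout — that segment must be underlying.
So the underlying form is /-tu/, and voiceless stops become voiced after a nasal.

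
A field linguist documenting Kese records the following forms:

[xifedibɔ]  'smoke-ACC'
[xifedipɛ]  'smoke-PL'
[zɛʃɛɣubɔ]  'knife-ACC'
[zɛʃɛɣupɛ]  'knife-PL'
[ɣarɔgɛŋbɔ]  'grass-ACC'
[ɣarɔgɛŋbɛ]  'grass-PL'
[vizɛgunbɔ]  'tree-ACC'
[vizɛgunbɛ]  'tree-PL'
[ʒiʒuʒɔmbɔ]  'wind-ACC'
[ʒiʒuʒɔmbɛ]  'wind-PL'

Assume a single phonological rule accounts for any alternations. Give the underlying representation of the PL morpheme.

The PL morpheme has two allomorphs, [-bɛ] and [-pɛ].
By contrast the ACC suffix keeps its initial [b] throughout — that segment must be underlying.
So the underlying form is /-pɛ/, and voiceless stops become voiced after a nasal.

/-pɛ/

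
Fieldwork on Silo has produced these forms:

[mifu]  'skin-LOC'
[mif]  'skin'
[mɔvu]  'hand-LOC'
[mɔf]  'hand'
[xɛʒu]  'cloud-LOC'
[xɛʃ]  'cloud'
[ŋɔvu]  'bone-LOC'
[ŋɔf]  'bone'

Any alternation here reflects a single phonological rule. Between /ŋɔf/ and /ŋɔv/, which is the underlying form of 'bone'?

The stem for 'bone' ends in [v] in [ŋɔvu] but [f] in [ŋɔf].
But 'skin' keeps [f] in both environments ([mifu], [mif]), so there is no rule changing /f/ to [v] before the LOC suffix.
The alternation reflects word-final obstruent devoicing: voiced obstruents become voiceless word-finally. /v/ is underlying.

/ŋɔv/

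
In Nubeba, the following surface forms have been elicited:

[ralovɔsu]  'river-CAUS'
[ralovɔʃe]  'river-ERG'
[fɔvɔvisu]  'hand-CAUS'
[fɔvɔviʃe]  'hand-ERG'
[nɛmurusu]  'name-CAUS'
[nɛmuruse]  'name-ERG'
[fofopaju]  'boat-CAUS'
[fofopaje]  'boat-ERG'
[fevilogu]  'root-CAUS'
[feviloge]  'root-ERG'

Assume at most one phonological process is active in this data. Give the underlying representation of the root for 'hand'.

The stem for 'hand' ends in [s] in [fɔvɔvisu] but [ʃ] in [fɔvɔviʃe].
The stem 'name' ([nɛmurusu], [nɛmuruse]) shows [s] unchanged in both environments, so [s] cannot be basic with [ʃ] derived before the ERG suffix.
So /ʃ/ is underlying, and a rule of depalatalization — palato-alveolar /ʃ/ becomes [s] when no front vowel follows — gives [s].
So 'hand' = /fɔvɔviʃ/.

/fɔvɔviʃ/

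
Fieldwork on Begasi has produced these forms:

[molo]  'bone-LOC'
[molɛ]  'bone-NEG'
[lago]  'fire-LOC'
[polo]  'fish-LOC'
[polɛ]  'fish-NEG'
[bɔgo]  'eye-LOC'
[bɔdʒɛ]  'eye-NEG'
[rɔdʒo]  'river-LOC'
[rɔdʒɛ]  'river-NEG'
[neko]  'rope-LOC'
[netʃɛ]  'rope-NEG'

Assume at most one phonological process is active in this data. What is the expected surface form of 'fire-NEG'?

The root 'eye' surfaces as [bɔgo] and [bɔdʒɛ], with a stem-final [g] ~ [dʒ] alternation.
But 'river' keeps [dʒ] in both environments ([rɔdʒo], [rɔdʒɛ]), so there is no rule changing /dʒ/ to [g] before the LOC suffix.
Therefore /g/ is basic and [dʒ] is derived by palatalization before a front vowel (/k/ and /g/ become palato-alveolar [tʃ] and [dʒ] before a front vowel).
From [lago] the stem 'fire' is /lag/; before a front vowel this yields [ladʒɛ].

[ladʒɛ]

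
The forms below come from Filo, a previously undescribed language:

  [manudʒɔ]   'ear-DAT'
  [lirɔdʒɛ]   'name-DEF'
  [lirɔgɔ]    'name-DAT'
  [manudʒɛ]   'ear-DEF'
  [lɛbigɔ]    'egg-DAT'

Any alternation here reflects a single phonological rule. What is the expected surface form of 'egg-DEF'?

The stem for 'name' ends in [g] in [lirɔgɔ] but [dʒ] in [lirɔdʒɛ].
If /dʒ/ were underlying and a rule turned it into [g] before the DAT suffix, 'ear' would also alternate; but it has [dʒ] in both [manudʒɔ] and [manudʒɛ].
Therefore /g/ is basic and [dʒ] is derived by palatalization before a front vowel (/g/ becomes palato-alveolar [dʒ] before a front vowel).
From [lɛbigɔ] the stem 'egg' is /lɛbig/; before a front vowel this yields [lɛbidʒɛ].

[lɛbidʒɛ]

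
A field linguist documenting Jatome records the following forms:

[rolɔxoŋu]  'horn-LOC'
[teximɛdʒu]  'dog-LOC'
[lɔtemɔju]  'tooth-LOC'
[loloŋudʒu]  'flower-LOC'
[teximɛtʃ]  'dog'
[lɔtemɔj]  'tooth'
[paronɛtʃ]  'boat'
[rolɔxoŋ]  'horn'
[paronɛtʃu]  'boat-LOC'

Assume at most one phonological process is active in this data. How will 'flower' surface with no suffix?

The root 'dog' surfaces as [teximɛdʒu] and [teximɛtʃ], with a stem-final [dʒ] ~ [tʃ] alternation.
Compare 'boat', with invariant [tʃ] in [paronɛtʃu] and [paronɛtʃ]: an analysis with underlying /tʃ/ and a rule producing [dʒ] before the LOC suffix would wrongly predict alternation here too.
The alternation reflects word-final obstruent devoicing: voiced obstruents become voiceless word-finally. /dʒ/ is underlying.
From [loloŋudʒu] the stem 'flower' is /loloŋudʒ/; word-finally this yields [loloŋutʃ].

[loloŋutʃ]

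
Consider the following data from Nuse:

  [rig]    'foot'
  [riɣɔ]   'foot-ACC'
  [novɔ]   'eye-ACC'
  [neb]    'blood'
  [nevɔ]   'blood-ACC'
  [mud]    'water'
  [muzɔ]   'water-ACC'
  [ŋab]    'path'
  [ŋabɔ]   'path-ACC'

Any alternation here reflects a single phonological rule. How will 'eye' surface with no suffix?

The root 'blood' surfaces as [neb] and [nevɔ], with a stem-final [b] ~ [v] alternation.
The stem 'path' ([ŋab], [ŋabɔ]) shows [b] unchanged in both environments, so [b] cannot be basic with [v] derived before the ACC suffix.
Therefore /v/ is basic and [b] is derived by word-final hardening (voiced fricatives become stops word-finally).
The one attested form of 'eye', [novɔ], shows underlying /nov/. Applying the same rule word-finally gives [nob].

[nob]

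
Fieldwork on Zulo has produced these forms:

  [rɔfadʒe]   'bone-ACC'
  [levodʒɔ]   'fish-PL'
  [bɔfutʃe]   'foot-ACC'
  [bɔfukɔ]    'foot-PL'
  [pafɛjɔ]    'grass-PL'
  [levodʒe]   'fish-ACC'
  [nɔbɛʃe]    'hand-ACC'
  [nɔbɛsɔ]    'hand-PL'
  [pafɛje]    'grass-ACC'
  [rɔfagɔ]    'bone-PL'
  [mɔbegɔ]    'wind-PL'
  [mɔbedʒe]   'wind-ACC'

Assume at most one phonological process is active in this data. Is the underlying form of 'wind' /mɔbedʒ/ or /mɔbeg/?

'wind' shows [g] ~ [dʒ] at the end of the stem ([mɔbegɔ] vs [mɔbedʒe]).
But 'fish' keeps [dʒ] in both environments ([levodʒɔ], [levodʒe]), so there is no rule changing /dʒ/ to [g] before the PL suffix.
So /g/ is underlying, and a rule of palatalization before a front vowel — /k/, /g/ and /s/ become palato-alveolar [tʃ], [dʒ] and [ʃ] before a front vowel — gives [dʒ].

/mɔbeg/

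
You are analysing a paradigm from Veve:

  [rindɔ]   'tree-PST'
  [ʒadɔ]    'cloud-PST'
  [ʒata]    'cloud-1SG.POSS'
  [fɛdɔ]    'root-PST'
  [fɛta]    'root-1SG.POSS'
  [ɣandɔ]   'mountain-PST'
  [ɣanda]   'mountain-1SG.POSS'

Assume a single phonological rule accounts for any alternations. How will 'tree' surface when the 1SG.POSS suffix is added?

The 1SG.POSS morpheme has two allomorphs, [-da] and [-ta].
The PST suffix, which begins with [d], is invariant after every stem; so [d] is not altered by any rule here.
The 1SG.POSS suffix is therefore /-ta/ underlyingly, with post-nasal voicing: voiceless stops become voiced after a nasal.
After 'tree', which ends in a nasal, the suffix surfaces as [-da], giving [rinda].

[rinda]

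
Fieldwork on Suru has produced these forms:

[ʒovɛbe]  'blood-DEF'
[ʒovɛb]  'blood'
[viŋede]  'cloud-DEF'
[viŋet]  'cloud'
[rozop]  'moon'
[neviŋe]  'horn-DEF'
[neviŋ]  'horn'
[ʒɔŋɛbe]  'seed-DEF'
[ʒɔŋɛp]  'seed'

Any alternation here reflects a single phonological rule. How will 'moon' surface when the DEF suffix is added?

[rozobe]

The root 'seed' surfaces as [ʒɔŋɛbe] and [ʒɔŋɛp], with a stem-final [b] ~ [p] alternation.
Compare 'blood', with invariant [b] in [ʒovɛbe] and [ʒovɛb]: an analysis with underlying /b/ and a rule producing [p] in isolation would wrongly predict alternation here too.
The underlying segment must be /p/; voiceless stops become voiced between vowels, yielding [b] there.
The one attested form of 'moon', [rozop], shows underlying /rozop/. Applying the same rule between vowels gives [rozobe].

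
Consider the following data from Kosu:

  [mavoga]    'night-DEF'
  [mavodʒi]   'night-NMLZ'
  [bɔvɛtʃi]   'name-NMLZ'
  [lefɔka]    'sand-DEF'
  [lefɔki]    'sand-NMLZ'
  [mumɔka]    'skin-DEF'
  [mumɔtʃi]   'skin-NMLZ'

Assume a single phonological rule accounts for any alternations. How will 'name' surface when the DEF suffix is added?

[bɔvɛka]

'skin' shows [k] ~ [tʃ] at the end of the stem ([mumɔka] vs [mumɔtʃi]).
But 'sand' keeps [k] in both environments ([lefɔka], [lefɔki]), so there is no rule changing /k/ to [tʃ] before the NMLZ suffix.
The alternation reflects depalatalization: palato-alveolar /tʃ/ and /dʒ/ become [k] and [g] when no front vowel follows. /tʃ/ is underlying.
From [bɔvɛtʃi] the stem 'name' is /bɔvɛtʃ/; when no front vowel follows this yields [bɔvɛka].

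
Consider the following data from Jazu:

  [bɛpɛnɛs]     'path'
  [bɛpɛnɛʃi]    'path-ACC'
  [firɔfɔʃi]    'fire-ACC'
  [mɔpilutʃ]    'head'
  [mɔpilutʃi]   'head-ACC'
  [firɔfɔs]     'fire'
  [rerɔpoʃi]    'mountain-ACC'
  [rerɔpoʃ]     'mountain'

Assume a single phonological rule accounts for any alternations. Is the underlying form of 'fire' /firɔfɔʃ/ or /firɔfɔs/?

/firɔfɔs/

The root 'fire' surfaces as [firɔfɔs] and [firɔfɔʃi], with a stem-final [s] ~ [ʃ] alternation.
If /ʃ/ were underlying and a rule turned it into [s] in isolation, 'mountain' would also alternate; but it has [ʃ] in both [rerɔpoʃ] and [rerɔpoʃi].
The underlying segment must be /s/; /s/ becomes palato-alveolar [ʃ] before a front vowel, yielding [ʃ] there.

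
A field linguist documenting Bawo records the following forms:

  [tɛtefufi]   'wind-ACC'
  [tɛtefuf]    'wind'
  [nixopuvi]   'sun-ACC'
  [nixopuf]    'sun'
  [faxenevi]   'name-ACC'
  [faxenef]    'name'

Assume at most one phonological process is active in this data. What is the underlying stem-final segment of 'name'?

/v/

The stem for 'name' ends in [v] in [faxenevi] but [f] in [faxenef].
The stem 'wind' ([tɛtefufi], [tɛtefuf]) shows [f] unchanged in both environments, so [f] cannot be basic with [v] derived before the ACC suffix.
Therefore /v/ is basic and [f] is derived by word-final obstruent devoicing (voiced obstruents become voiceless word-finally).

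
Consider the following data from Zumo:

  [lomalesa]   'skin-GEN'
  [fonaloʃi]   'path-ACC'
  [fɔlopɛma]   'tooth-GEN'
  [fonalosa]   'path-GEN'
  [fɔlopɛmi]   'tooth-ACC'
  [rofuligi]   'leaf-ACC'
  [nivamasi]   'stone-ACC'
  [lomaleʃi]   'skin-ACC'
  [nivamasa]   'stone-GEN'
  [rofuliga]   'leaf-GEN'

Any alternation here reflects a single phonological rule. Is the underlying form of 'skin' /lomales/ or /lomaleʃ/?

/lomaleʃ/

The stem for 'skin' ends in [ʃ] in [lomaleʃi] but [s] in [lomalesa].
Compare 'stone', with invariant [s] in [nivamasi] and [nivamasa]: an analysis with underlying /s/ and a rule producing [ʃ] before the ACC suffix would wrongly predict alternation here too.
The alternation reflects depalatalization: palato-alveolar /ʃ/ becomes [s] when no front vowel follows. /ʃ/ is underlying.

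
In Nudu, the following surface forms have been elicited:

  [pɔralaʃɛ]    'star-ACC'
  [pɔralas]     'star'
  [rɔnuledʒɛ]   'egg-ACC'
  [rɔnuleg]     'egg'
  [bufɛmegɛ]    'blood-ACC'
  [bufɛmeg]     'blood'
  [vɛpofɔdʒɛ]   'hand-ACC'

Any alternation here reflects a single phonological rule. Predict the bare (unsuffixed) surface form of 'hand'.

[vɛpofɔg]

'egg' shows [dʒ] ~ [g] at the end of the stem ([rɔnuledʒɛ] vs [rɔnuleg]).
But 'blood' keeps [g] in both environments ([bufɛmegɛ], [bufɛmeg]), so there is no rule changing /g/ to [dʒ] before the ACC suffix.
The alternation reflects depalatalization: palato-alveolar /dʒ/ and /ʃ/ become [g] and [s] when no front vowel follows. /dʒ/ is underlying.
From [vɛpofɔdʒɛ] the stem 'hand' is /vɛpofɔdʒ/; when no front vowel follows this yields [vɛpofɔg].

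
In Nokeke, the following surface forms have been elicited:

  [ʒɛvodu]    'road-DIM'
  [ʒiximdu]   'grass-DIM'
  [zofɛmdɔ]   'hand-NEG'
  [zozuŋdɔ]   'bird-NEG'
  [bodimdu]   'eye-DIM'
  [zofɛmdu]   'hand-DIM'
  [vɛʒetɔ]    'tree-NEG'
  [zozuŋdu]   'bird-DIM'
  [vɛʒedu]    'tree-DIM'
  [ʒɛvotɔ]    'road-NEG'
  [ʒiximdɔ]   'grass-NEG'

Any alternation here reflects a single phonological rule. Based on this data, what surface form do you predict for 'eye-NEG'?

The NEG suffix surfaces as [-dɔ] and [-tɔ], depending on the final segment of the stem.
The DIM suffix, which begins with [d], is invariant after every stem; so [d] is not altered by any rule here.
So the underlying form is /-tɔ/, and voiceless stops become voiced after a nasal.
After 'eye', which ends in a nasal, the suffix surfaces as [-dɔ], giving [bodimdɔ].

[bodimdɔ]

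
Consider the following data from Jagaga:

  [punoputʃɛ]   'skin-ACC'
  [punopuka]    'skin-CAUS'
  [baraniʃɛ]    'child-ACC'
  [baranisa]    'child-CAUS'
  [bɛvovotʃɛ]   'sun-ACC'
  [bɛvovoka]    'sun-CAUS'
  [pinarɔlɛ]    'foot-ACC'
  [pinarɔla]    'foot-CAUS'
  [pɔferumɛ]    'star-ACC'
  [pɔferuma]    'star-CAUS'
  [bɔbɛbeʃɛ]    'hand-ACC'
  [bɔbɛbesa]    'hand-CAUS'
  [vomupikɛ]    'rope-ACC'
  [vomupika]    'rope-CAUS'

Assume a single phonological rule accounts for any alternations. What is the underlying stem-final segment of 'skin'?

/tʃ/

'skin' shows [tʃ] ~ [k] at the end of the stem ([punoputʃɛ] vs [punopuka]).
The stem 'rope' ([vomupikɛ], [vomupika]) shows [k] unchanged in both environments, so [k] cannot be basic with [tʃ] derived before the ACC suffix.
The alternation reflects depalatalization: palato-alveolar /tʃ/ and /ʃ/ become [k] and [s] when no front vowel follows. /tʃ/ is underlying.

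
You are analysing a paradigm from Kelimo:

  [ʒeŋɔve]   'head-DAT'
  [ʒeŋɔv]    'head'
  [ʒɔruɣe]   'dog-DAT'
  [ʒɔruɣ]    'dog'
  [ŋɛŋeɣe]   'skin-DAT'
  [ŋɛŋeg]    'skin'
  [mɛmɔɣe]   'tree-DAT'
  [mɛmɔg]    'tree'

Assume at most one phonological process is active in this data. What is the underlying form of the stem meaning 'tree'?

The stem for 'tree' ends in [ɣ] in [mɛmɔɣe] but [g] in [mɛmɔg].
Compare 'dog', with invariant [ɣ] in [ʒɔruɣe] and [ʒɔruɣ]: an analysis with underlying /ɣ/ and a rule producing [g] in isolation would wrongly predict alternation here too.
The underlying segment must be /g/; voiced stops become fricatives between vowels, yielding [ɣ] there.

/mɛmɔg/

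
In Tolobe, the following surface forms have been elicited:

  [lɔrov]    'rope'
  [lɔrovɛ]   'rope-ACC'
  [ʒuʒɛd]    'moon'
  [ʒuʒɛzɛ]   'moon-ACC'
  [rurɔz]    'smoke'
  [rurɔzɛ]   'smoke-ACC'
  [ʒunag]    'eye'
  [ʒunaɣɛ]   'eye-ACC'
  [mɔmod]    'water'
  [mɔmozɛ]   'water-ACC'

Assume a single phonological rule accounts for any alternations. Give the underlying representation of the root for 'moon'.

In [ʒuʒɛd] and [ʒuʒɛzɛ] the final segment of 'moon' alternates: [d] ~ [z].
But 'smoke' keeps [z] in both environments ([rurɔz], [rurɔzɛ]), so there is no rule changing /z/ to [d] in isolation.
Therefore /d/ is basic and [z] is derived by intervocalic spirantization (voiced stops become fricatives between vowels).
So 'moon' = /ʒuʒɛd/.

/ʒuʒɛd/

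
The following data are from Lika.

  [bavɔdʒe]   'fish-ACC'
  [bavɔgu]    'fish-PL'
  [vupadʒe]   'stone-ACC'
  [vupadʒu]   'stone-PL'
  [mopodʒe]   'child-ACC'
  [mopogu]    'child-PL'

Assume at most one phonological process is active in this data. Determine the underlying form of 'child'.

In [mopodʒe] and [mopogu] the final segment of 'child' alternates: [dʒ] ~ [g].
If /dʒ/ were underlying and a rule turned it into [g] before the PL suffix, 'stone' would also alternate; but it has [dʒ] in both [vupadʒe] and [vupadʒu].
The underlying segment must be /g/; /g/ becomes palato-alveolar [dʒ] before a front vowel, yielding [dʒ] there.
So 'child' = /mopog/.

/mopog/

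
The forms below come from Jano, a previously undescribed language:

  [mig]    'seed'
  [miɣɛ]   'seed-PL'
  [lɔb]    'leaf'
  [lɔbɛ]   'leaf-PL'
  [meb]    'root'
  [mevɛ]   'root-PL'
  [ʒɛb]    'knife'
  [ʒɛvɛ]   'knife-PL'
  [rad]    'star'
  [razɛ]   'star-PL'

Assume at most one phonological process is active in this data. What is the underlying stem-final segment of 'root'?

The stem for 'root' ends in [b] in [meb] but [v] in [mevɛ].
The stem 'leaf' ([lɔb], [lɔbɛ]) shows [b] unchanged in both environments, so [b] cannot be basic with [v] derived before the PL suffix.
The alternation reflects word-final hardening: voiced fricatives become stops word-finally. /v/ is underlying.

/v/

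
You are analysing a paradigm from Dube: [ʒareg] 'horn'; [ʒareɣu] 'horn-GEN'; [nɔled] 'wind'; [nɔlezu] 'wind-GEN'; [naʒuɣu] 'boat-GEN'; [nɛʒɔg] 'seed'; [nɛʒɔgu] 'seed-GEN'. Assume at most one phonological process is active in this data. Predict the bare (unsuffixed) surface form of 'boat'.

The stem for 'horn' ends in [g] in [ʒareg] but [ɣ] in [ʒareɣu].
If /g/ were underlying and a rule turned it into [ɣ] before the GEN suffix, 'seed' would also alternate; but it has [g] in both [nɛʒɔg] and [nɛʒɔgu].
Therefore /ɣ/ is basic and [g] is derived by word-final hardening (voiced fricatives become stops word-finally).
From [naʒuɣu] the stem 'boat' is /naʒuɣ/; word-finally this yields [naʒug].

[naʒug]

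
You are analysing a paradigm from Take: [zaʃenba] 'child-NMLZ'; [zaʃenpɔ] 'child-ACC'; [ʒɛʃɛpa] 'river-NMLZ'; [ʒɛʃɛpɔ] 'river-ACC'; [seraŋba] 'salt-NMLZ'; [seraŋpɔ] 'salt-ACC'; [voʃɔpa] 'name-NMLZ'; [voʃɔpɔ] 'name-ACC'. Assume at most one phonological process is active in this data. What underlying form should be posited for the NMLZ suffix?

The NMLZ suffix surfaces as [-ba] and [-pa], depending on the final segment of the stem.
By contrast the ACC suffix keeps its initial [p] throughout — that segment must be underlying.
The NMLZ suffix is therefore /-ba/ underlyingly, with post-vocalic devoicing: voiced stops become voiceless after a vowel.

/-ba/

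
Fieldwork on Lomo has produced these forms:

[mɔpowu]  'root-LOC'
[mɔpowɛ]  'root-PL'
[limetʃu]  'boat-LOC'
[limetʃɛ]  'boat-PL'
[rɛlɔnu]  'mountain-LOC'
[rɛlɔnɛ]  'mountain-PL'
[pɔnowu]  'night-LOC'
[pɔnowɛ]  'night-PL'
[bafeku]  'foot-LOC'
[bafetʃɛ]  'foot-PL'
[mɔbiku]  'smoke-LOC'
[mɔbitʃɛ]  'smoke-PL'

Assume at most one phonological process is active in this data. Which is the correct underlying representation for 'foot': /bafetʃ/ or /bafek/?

/bafek/

The root 'foot' surfaces as [bafeku] and [bafetʃɛ], with a stem-final [k] ~ [tʃ] alternation.
But 'boat' keeps [tʃ] in both environments ([limetʃu], [limetʃɛ]), so there is no rule changing /tʃ/ to [k] before the LOC suffix.
So /k/ is underlying, and a rule of palatalization before a front vowel — /k/ becomes palato-alveolar [tʃ] before a front vowel — gives [tʃ].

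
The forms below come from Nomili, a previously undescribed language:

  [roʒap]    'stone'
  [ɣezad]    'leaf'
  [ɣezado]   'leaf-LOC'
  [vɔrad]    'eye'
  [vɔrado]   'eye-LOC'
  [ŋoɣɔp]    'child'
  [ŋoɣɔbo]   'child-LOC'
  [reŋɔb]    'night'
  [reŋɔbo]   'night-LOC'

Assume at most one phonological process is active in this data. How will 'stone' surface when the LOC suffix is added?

[roʒabo]

'child' shows [p] ~ [b] at the end of the stem ([ŋoɣɔp] vs [ŋoɣɔbo]).
The stem 'night' ([reŋɔb], [reŋɔbo]) shows [b] unchanged in both environments, so [b] cannot be basic with [p] derived in isolation.
The alternation reflects intervocalic voicing: voiceless stops become voiced between vowels. /p/ is underlying.
From [roʒap] the stem 'stone' is /roʒap/; between vowels this yields [roʒabo].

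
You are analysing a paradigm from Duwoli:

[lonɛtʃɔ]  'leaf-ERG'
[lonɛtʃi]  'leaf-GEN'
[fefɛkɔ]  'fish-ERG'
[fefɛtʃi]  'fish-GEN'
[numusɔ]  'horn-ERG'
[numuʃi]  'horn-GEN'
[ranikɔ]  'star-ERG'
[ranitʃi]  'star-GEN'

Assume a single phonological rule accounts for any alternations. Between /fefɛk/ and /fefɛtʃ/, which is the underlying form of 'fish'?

The root 'fish' surfaces as [fefɛkɔ] and [fefɛtʃi], with a stem-final [k] ~ [tʃ] alternation.
The stem 'leaf' ([lonɛtʃɔ], [lonɛtʃi]) shows [tʃ] unchanged in both environments, so [tʃ] cannot be basic with [k] derived before the ERG suffix.
Therefore /k/ is basic and [tʃ] is derived by palatalization before a front vowel (/k/ and /s/ become palato-alveolar [tʃ] and [ʃ] before a front vowel).

/fefɛk/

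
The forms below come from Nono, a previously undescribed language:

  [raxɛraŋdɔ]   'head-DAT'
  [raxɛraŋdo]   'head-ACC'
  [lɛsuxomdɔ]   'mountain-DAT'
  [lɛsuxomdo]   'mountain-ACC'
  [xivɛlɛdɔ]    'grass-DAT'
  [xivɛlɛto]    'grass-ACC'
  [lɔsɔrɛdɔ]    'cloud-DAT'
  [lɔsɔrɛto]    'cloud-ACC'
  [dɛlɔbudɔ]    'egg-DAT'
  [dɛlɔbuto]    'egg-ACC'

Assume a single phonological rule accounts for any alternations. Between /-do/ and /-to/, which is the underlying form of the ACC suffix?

/-to/

The ACC morpheme has two allomorphs, [-do] and [-to].
The DAT suffix, which begins with [d], is invariant after every stem; so [d] is not altered by any rule here.
So the underlying form is /-to/, and voiceless stops become voiced after a nasal.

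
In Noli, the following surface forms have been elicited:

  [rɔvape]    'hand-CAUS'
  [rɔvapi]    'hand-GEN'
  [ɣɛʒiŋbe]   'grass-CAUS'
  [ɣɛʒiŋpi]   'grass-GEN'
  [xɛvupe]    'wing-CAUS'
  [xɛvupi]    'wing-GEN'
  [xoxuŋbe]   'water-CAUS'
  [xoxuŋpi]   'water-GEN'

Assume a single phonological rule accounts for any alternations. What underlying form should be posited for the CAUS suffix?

/-be/

The CAUS morpheme has two allomorphs, [-be] and [-pe].
By contrast the GEN suffix keeps its initial [p] throughout — that segment must be underlying.
So the underlying form is /-be/, and voiced stops become voiceless after a vowel.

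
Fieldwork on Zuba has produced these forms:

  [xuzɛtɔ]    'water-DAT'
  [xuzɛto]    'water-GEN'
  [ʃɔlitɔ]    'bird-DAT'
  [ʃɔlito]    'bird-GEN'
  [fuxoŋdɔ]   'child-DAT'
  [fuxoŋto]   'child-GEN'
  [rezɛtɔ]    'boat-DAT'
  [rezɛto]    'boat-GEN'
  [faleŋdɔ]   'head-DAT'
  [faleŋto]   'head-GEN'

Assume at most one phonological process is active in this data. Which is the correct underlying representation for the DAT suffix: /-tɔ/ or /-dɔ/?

The DAT suffix surfaces as [-dɔ] and [-tɔ], depending on the final segment of the stem.
The GEN suffix, which begins with [t], is invariant after every stem; so [t] is not altered by any rule here.
The DAT suffix is therefore /-dɔ/ underlyingly, with post-vocalic devoicing: voiced stops become voiceless after a vowel.

/-dɔ/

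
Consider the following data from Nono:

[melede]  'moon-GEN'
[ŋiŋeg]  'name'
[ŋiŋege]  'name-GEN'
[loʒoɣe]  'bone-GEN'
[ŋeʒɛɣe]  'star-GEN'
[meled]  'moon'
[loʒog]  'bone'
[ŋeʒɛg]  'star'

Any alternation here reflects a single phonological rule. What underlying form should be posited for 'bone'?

/loʒoɣ/

'bone' shows [ɣ] ~ [g] at the end of the stem ([loʒoɣe] vs [loʒog]).
Compare 'name', with invariant [g] in [ŋiŋege] and [ŋiŋeg]: an analysis with underlying /g/ and a rule producing [ɣ] before the GEN suffix would wrongly predict alternation here too.
The alternation reflects word-final hardening: voiced fricatives become stops word-finally. /ɣ/ is underlying.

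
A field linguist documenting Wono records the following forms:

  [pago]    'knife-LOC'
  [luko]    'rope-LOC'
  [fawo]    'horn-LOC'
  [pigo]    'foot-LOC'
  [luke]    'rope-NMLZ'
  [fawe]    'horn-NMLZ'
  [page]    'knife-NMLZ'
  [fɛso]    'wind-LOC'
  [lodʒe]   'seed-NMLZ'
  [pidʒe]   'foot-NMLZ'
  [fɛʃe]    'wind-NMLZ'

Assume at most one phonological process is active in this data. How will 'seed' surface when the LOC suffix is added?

The stem for 'foot' ends in [g] in [pigo] but [dʒ] in [pidʒe].
The stem 'knife' ([pago], [page]) shows [g] unchanged in both environments, so [g] cannot be basic with [dʒ] derived before the NMLZ suffix.
The alternation reflects depalatalization: palato-alveolar /dʒ/ and /ʃ/ become [g] and [s] when no front vowel follows. /dʒ/ is underlying.
From [lodʒe] the stem 'seed' is /lodʒ/; when no front vowel follows this yields [logo].

[logo]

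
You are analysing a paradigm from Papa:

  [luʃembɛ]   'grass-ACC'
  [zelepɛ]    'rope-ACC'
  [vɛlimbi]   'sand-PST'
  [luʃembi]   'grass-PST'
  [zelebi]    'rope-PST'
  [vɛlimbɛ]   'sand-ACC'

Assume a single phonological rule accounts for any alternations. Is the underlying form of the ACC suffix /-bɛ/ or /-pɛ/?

The ACC morpheme has two allomorphs, [-bɛ] and [-pɛ].
The PST suffix, which begins with [b], is invariant after every stem; so [b] is not altered by any rule here.
So the underlying form is /-pɛ/, and voiceless stops become voiced after a nasal.

/-pɛ/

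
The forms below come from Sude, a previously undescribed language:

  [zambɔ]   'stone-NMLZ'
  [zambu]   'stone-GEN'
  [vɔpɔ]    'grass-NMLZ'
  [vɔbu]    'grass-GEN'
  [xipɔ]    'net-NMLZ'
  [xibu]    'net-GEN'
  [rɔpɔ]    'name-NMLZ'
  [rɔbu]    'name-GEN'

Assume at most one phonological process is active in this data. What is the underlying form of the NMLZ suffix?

/-pɔ/

The NMLZ morpheme has two allomorphs, [-bɔ] and [-pɔ].
By contrast the GEN suffix keeps its initial [b] throughout — that segment must be underlying.
The NMLZ suffix is therefore /-pɔ/ underlyingly, with post-nasal voicing: voiceless stops become voiced after a nasal.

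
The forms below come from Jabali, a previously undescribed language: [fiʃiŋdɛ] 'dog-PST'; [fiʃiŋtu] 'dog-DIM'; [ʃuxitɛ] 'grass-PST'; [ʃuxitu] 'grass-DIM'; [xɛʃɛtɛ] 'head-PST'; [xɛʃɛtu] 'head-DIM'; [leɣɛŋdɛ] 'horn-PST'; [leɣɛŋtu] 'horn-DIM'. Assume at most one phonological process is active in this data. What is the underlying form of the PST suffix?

The PST suffix surfaces as [-dɛ] and [-tɛ], depending on the final segment of the stem.
By contrast the DIM suffix keeps its initial [t] throughout — that segment must be underlying.
So the underlying form is /-dɛ/, and voiced stops become voiceless after a vowel.

/-dɛ/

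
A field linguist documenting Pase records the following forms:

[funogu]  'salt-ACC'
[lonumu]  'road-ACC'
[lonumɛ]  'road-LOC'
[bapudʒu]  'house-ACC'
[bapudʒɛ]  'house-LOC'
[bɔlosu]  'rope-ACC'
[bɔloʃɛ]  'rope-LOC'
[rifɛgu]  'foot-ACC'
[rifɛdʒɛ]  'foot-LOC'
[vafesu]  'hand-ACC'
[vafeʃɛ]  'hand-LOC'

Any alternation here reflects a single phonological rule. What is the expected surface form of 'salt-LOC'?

[funodʒɛ]

The root 'foot' surfaces as [rifɛgu] and [rifɛdʒɛ], with a stem-final [g] ~ [dʒ] alternation.
If /dʒ/ were underlying and a rule turned it into [g] before the ACC suffix, 'house' would also alternate; but it has [dʒ] in both [bapudʒu] and [bapudʒɛ].
Therefore /g/ is basic and [dʒ] is derived by palatalization before a front vowel (/g/ and /s/ become palato-alveolar [dʒ] and [ʃ] before a front vowel).
The one attested form of 'salt', [funogu], shows underlying /funog/. Applying the same rule before a front vowel gives [funodʒɛ].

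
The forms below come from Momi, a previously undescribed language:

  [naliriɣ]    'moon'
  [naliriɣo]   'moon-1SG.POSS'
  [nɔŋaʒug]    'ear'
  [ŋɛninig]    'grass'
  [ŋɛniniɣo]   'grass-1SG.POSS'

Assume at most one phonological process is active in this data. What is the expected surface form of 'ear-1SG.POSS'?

[nɔŋaʒuɣo]

'grass' shows [g] ~ [ɣ] at the end of the stem ([ŋɛninig] vs [ŋɛniniɣo]).
Compare 'moon', with invariant [ɣ] in [naliriɣ] and [naliriɣo]: an analysis with underlying /ɣ/ and a rule producing [g] in isolation would wrongly predict alternation here too.
The underlying segment must be /g/; voiced stops become fricatives between vowels, yielding [ɣ] there.
From [nɔŋaʒug] the stem 'ear' is /nɔŋaʒug/; between vowels this yields [nɔŋaʒuɣo].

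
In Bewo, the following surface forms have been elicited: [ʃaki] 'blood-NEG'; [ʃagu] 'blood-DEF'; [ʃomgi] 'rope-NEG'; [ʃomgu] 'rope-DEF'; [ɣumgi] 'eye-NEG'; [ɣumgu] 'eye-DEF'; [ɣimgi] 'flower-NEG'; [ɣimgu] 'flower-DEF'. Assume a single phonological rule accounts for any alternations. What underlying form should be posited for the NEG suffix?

/-ki/

The NEG morpheme has two allomorphs, [-gi] and [-ki].
By contrast the DEF suffix keeps its initial [g] throughout — that segment must be underlying.
So the underlying form is /-ki/, and voiceless stops become voiced after a nasal.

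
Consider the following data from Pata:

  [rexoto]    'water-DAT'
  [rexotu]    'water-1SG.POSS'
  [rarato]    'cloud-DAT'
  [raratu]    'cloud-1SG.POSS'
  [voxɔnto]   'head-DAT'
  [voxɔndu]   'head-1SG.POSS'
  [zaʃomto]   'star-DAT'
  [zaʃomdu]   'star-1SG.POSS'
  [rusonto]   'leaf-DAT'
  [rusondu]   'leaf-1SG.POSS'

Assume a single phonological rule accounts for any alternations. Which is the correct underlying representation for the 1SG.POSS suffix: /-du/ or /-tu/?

The 1SG.POSS morpheme has two allomorphs, [-du] and [-tu].
The DAT suffix, which begins with [t], is invariant after every stem; so [t] is not altered by any rule here.
The 1SG.POSS suffix is therefore /-du/ underlyingly, with post-vocalic devoicing: voiced stops become voiceless after a vowel.

/-du/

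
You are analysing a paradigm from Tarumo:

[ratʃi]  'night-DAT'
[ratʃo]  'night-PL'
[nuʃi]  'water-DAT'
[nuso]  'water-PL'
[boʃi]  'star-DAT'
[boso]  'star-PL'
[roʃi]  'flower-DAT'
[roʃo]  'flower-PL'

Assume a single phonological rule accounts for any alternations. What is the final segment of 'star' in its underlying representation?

/s/

In [boʃi] and [boso] the final segment of 'star' alternates: [ʃ] ~ [s].
The stem 'flower' ([roʃi], [roʃo]) shows [ʃ] unchanged in both environments, so [ʃ] cannot be basic with [s] derived before the PL suffix.
Therefore /s/ is basic and [ʃ] is derived by palatalization before a front vowel (/s/ becomes palato-alveolar [ʃ] before a front vowel).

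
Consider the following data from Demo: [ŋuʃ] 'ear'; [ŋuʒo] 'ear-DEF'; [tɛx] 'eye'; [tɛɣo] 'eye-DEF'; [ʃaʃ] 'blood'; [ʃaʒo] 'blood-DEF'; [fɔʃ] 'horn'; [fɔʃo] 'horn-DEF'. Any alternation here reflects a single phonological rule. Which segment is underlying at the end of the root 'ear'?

/ʒ/

The root 'ear' surfaces as [ŋuʃ] and [ŋuʒo], with a stem-final [ʃ] ~ [ʒ] alternation.
The stem 'horn' ([fɔʃ], [fɔʃo]) shows [ʃ] unchanged in both environments, so [ʃ] cannot be basic with [ʒ] derived before the DEF suffix.
The underlying segment must be /ʒ/; voiced obstruents become voiceless word-finally, yielding [ʃ] there.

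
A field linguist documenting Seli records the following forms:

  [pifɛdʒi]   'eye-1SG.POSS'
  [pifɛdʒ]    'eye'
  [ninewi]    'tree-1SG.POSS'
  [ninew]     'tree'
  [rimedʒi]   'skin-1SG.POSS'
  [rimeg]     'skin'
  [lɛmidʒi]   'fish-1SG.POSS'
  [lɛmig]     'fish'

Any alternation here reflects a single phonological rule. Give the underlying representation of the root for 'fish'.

The stem for 'fish' ends in [dʒ] in [lɛmidʒi] but [g] in [lɛmig].
If /dʒ/ were underlying and a rule turned it into [g] in isolation, 'eye' would also alternate; but it has [dʒ] in both [pifɛdʒi] and [pifɛdʒ].
The alternation reflects palatalization before a front vowel: /g/ becomes palato-alveolar [dʒ] before a front vowel. /g/ is underlying.

/lɛmig/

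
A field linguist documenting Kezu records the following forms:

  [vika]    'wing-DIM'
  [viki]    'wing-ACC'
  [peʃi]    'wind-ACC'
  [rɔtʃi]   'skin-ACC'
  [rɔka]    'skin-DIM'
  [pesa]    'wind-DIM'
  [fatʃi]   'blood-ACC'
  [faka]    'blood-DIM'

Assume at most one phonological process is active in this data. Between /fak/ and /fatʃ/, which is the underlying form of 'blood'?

The stem for 'blood' ends in [k] in [faka] but [tʃ] in [fatʃi].
But 'wing' keeps [k] in both environments ([vika], [viki]), so there is no rule changing /k/ to [tʃ] before the ACC suffix.
So /tʃ/ is underlying, and a rule of depalatalization — palato-alveolar /tʃ/ and /ʃ/ become [k] and [s] when no front vowel follows — gives [k].

/fatʃ/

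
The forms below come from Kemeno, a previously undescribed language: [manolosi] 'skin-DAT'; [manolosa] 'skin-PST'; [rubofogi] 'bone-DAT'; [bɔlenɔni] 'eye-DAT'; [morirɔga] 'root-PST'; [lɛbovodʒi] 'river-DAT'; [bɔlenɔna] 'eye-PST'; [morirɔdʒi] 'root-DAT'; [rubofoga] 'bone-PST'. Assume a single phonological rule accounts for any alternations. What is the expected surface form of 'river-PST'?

The root 'root' surfaces as [morirɔdʒi] and [morirɔga], with a stem-final [dʒ] ~ [g] alternation.
Compare 'bone', with invariant [g] in [rubofogi] and [rubofoga]: an analysis with underlying /g/ and a rule producing [dʒ] before the DAT suffix would wrongly predict alternation here too.
So /dʒ/ is underlying, and a rule of depalatalization — palato-alveolar /dʒ/ becomes [g] when no front vowel follows — gives [g].
The one attested form of 'river', [lɛbovodʒi], shows underlying /lɛbovodʒ/. Applying the same rule when no front vowel follows gives [lɛbovoga].

[lɛbovoga]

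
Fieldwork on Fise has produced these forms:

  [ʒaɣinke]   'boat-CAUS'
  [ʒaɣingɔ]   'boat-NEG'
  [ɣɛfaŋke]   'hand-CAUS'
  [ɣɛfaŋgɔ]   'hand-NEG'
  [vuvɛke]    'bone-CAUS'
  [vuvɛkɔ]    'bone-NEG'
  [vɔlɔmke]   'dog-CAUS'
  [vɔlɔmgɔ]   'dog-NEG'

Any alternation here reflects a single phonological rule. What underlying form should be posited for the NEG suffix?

/-gɔ/

The NEG suffix surfaces as [-gɔ] and [-kɔ], depending on the final segment of the stem.
The CAUS suffix, which begins with [k], is invariant after every stem; so [k] is not altered by any rule here.
The NEG suffix is therefore /-gɔ/ underlyingly, with post-vocalic devoicing: voiced stops become voiceless after a vowel.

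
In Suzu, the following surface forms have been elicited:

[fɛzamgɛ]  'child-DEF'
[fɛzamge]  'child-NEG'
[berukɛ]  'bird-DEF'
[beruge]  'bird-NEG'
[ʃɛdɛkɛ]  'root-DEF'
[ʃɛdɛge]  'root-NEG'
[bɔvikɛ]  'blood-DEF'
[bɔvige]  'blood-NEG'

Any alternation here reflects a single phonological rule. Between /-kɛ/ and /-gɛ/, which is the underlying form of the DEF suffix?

The DEF suffix surfaces as [-gɛ] and [-kɛ], depending on the final segment of the stem.
By contrast the NEG suffix keeps its initial [g] throughout — that segment must be underlying.
The DEF suffix is therefore /-kɛ/ underlyingly, with post-nasal voicing: voiceless stops become voiced after a nasal.

/-kɛ/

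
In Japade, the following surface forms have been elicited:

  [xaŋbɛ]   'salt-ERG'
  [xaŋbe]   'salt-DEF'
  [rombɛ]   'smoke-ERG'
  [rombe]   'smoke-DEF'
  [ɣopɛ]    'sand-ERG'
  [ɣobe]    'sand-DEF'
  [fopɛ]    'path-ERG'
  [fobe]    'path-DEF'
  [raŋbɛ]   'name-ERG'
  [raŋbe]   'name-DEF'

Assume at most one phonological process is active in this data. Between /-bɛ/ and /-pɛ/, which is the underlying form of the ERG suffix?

The ERG morpheme has two allomorphs, [-bɛ] and [-pɛ].
By contrast the DEF suffix keeps its initial [b] throughout — that segment must be underlying.
The ERG suffix is therefore /-pɛ/ underlyingly, with post-nasal voicing: voiceless stops become voiced after a nasal.

/-pɛ/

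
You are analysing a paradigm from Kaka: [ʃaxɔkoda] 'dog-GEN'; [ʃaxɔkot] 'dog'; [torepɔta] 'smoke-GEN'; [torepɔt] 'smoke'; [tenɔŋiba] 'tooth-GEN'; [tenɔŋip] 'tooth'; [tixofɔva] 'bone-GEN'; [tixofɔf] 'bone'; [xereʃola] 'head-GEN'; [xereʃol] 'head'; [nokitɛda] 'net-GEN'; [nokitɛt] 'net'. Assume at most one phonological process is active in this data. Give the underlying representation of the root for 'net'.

/nokitɛd/

The root 'net' surfaces as [nokitɛda] and [nokitɛt], with a stem-final [d] ~ [t] alternation.
If /t/ were underlying and a rule turned it into [d] before the GEN suffix, 'smoke' would also alternate; but it has [t] in both [torepɔta] and [torepɔt].
The underlying segment must be /d/; voiced obstruents become voiceless word-finally, yielding [t] there.
Hence 'net' is /nokitɛd/ underlyingly.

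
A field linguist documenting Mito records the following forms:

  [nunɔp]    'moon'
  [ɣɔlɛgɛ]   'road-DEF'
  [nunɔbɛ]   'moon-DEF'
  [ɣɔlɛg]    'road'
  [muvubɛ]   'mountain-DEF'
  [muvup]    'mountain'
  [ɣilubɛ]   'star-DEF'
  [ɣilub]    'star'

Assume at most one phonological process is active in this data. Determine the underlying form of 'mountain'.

'mountain' shows [p] ~ [b] at the end of the stem ([muvup] vs [muvubɛ]).
But 'star' keeps [b] in both environments ([ɣilub], [ɣilubɛ]), so there is no rule changing /b/ to [p] in isolation.
The alternation reflects intervocalic voicing: voiceless stops become voiced between vowels. /p/ is underlying.

/muvup/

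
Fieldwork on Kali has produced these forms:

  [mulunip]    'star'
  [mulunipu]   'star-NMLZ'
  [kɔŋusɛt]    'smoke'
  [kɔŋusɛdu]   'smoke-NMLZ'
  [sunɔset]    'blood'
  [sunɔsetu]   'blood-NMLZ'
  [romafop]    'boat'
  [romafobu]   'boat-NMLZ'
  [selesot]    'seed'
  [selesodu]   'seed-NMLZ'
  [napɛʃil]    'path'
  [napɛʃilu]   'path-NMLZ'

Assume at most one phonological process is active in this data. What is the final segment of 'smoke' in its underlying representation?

In [kɔŋusɛt] and [kɔŋusɛdu] the final segment of 'smoke' alternates: [t] ~ [d].
But 'blood' keeps [t] in both environments ([sunɔset], [sunɔsetu]), so there is no rule changing /t/ to [d] before the NMLZ suffix.
Therefore /d/ is basic and [t] is derived by word-final obstruent devoicing (voiced obstruents become voiceless word-finally).

/d/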